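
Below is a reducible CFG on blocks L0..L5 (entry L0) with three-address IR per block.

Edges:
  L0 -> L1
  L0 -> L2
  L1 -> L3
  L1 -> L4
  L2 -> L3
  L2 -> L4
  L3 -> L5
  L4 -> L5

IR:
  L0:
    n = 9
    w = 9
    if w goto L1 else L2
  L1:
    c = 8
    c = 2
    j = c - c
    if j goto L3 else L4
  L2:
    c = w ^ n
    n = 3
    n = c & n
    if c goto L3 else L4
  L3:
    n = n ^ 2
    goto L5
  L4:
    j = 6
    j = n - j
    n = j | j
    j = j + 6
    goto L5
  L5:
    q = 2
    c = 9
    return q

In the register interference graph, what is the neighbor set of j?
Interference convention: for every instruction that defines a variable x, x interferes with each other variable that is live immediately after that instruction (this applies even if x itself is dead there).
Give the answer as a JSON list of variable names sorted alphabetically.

Per-block:
  L0: def={n,w} ue=∅
  L1: def={c,j} ue=∅
  L2: def={c,n} ue={n,w}
  L3: def={n} ue={n}
  L4: def={j,n} ue={n}
  L5: def={c,q} ue=∅

Backward fixpoint:
  live L0: ∅→{n,w}
  live L1: {n}→{n}
  live L2: {n,w}→{n}
  live L3: {n}→∅
  live L4: {n}→∅
  live L5: ∅→∅

Interference:
  c — {n,q}
  j — {n}
  n — {c,j,w}
  q — {c}
  w — {n}

N(j) = ["n"]

Answer: ["n"]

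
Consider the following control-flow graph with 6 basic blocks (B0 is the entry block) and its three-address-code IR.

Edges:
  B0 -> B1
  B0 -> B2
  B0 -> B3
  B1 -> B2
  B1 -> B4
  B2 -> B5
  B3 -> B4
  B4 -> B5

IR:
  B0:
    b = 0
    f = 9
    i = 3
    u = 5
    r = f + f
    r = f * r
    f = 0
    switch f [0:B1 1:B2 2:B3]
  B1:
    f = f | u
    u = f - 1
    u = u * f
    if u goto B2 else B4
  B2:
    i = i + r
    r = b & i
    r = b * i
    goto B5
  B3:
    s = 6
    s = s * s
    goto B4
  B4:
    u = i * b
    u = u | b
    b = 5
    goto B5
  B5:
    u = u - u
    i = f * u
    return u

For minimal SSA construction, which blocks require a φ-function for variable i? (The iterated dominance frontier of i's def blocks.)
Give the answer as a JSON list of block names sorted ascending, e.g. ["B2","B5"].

Answer: ["B5"]

Derivation:
idom tree: B1←B0 B2←B0 B3←B0 B4←B0 B5←B0
Dom∩ at merges:
  B2: preds {B0,B1}: {B0} ∩ {B0,B1} = {B0}; idom=B0
  B4: preds {B1,B3}: {B0,B1} ∩ {B0,B3} = {B0}; idom=B0
  B5: preds {B2,B4}: {B0,B2} ∩ {B0,B4} = {B0}; idom=B0

DF walk-up:
  B2←B0: walk · to B0
  B2←B1: walk B1 to B0
  B4←B1: walk B1 to B0
  B4←B3: walk B3 to B0
  B5←B2: walk B2 to B0
  B5←B4: walk B4 to B0
  B0 → ∅
  B1 → {B2,B4}
  B2 → {B5}
  B3 → {B4}
  B4 → {B5}
  B5 → ∅

φ for i: defs {B0,B2,B5}
  DF⁺ = {B5}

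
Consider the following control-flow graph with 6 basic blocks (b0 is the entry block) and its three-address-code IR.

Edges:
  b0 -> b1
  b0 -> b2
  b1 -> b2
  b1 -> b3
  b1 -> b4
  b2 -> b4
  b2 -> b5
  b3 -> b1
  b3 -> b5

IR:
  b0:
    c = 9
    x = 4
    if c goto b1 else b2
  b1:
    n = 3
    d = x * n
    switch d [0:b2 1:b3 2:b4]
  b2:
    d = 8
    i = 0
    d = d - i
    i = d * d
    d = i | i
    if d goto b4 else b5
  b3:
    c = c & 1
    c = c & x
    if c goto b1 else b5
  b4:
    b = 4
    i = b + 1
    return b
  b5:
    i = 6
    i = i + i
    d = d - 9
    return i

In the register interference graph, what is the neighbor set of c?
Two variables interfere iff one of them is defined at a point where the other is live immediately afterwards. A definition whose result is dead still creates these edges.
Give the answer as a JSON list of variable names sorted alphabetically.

Per-block:
  b0: def={c,x} ue=∅
  b1: def={d,n} ue={x}
  b2: def={d,i} ue=∅
  b3: def={c} ue={c,x}
  b4: def={b,i} ue=∅
  b5: def={d,i} ue={d}

Backward fixpoint:
  live b0: ∅→{c,x}
  live b1: {c,x}→{c,d,x}
  live b2: ∅→{d}
  live b3: {c,d,x}→{c,d,x}
  live b4: ∅→∅
  live b5: {d}→∅

Interfere edges:
  b↔{i}
  c↔{d,n,x}
  d↔{c,i,x}
  i↔{b,d}
  n↔{c,x}
  x↔{c,d,n}

N(c) = ["d", "n", "x"]

Answer: ["d", "n", "x"]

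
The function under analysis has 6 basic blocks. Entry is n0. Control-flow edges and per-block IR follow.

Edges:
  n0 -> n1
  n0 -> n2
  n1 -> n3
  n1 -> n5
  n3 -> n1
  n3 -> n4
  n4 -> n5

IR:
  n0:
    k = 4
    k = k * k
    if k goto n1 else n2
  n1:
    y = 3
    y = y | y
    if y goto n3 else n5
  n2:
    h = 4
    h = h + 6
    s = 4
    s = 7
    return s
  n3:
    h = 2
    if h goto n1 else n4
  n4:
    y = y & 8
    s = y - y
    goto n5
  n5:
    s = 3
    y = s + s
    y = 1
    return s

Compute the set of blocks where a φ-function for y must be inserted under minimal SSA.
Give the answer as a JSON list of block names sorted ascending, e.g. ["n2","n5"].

Answer: ["n1", "n5"]

Derivation:
idom tree: n1←n0 n2←n0 n3←n1 n4←n3 n5←n1
Join-block Dom:
  n1: preds {n0,n3}: {n0} ∩ {n0,n1,n3} = {n0}; idom=n0
  n5: preds {n1,n4}: {n0,n1} ∩ {n0,n1,n3,n4} = {n0,n1}; idom=n1

DF walk-up:
  n1←n0: walk · to n0
  n1←n3: walk n3→n1 to n0
  n5←n1: walk · to n1
  n5←n4: walk n4→n3 to n1
  DF(n0)=∅
  DF(n1)={n1}
  DF(n2)=∅
  DF(n3)={n1,n5}
  DF(n4)={n5}
  DF(n5)=∅

φ for y: defs {n1,n4,n5}
  DF⁺ = {n1,n5}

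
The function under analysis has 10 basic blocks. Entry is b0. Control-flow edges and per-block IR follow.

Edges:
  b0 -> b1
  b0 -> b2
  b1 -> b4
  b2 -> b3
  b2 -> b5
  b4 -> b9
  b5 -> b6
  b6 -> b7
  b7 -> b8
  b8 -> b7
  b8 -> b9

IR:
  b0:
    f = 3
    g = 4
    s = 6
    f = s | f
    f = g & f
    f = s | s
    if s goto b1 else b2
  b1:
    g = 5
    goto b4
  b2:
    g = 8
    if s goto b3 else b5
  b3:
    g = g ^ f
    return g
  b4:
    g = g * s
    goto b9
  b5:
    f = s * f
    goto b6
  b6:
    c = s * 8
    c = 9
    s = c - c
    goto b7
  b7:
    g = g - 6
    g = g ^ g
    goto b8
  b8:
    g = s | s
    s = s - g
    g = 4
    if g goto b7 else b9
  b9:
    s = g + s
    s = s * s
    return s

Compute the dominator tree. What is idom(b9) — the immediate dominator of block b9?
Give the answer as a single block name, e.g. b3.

idom tree: b1←b0 b2←b0 b3←b2 b4←b1 b5←b2 b6←b5 b7←b6 b8←b7 b9←b0
Join-block Dom:
  b7: preds {b6,b8}: {b0,b2,b5,b6} ∩ {b0,b2,b5,b6,b7,b8} = {b0,b2,b5,b6}; idom=b6
  b9: preds {b4,b8}: {b0,b1,b4} ∩ {b0,b2,b5,b6,b7,b8} = {b0}; idom=b0

idom(b9) = b0

Answer: b0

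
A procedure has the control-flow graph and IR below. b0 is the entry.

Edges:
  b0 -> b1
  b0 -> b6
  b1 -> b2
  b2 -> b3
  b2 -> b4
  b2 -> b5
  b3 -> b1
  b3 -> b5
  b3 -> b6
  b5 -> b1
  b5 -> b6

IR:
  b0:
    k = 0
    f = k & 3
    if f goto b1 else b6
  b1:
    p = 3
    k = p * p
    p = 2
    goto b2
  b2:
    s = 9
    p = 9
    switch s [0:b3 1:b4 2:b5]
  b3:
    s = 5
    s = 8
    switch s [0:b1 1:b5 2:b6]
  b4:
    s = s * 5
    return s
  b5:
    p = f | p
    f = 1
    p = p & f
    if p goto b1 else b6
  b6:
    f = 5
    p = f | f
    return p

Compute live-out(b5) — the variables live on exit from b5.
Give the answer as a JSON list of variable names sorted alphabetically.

Answer: ["f"]

Working:
Block summaries:
  b0: def={f,k} ue=∅
  b1: def={k,p} ue=∅
  b2: def={p,s} ue=∅
  b3: def={s} ue=∅
  b4: def={s} ue={s}
  b5: def={f,p} ue={f,p}
  b6: def={f,p} ue=∅

Liveness:
  b0: in=∅ out={f}
  b1: in={f} out={f}
  b2: in={f} out={f,p,s}
  b3: in={f,p} out={f,p}
  b4: in={s} out=∅
  b5: in={f,p} out={f}
  b6: in=∅ out=∅

live-out(b5) = ["f"]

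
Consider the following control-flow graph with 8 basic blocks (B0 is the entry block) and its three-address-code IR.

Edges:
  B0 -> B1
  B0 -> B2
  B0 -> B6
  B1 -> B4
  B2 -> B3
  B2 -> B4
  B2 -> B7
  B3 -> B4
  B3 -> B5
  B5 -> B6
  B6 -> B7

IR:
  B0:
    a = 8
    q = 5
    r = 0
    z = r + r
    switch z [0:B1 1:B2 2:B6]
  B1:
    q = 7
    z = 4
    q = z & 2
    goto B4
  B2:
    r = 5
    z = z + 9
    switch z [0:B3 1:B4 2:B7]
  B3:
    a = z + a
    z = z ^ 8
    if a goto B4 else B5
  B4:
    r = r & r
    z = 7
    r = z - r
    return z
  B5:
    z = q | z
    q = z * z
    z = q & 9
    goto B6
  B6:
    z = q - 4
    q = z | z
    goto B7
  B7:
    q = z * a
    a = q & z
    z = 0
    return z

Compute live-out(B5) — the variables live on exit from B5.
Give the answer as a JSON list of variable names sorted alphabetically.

Answer: ["a", "q"]

Working:
def/use:
  B0 def {a,q,r,z} use ∅
  B1 def {q,z} use ∅
  B2 def {r,z} use {z}
  B3 def {a,z} use {a,z}
  B4 def {r,z} use {r}
  B5 def {q,z} use {q,z}
  B6 def {q,z} use {q}
  B7 def {a,q,z} use {a,z}

Live sets:
  live B0: ∅→{a,q,r,z}
  live B1: {r}→{r}
  live B2: {a,q,z}→{a,q,r,z}
  live B3: {a,q,r,z}→{a,q,r,z}
  live B4: {r}→∅
  live B5: {a,q,z}→{a,q}
  live B6: {a,q}→{a,z}
  live B7: {a,z}→∅

live-out(B5) = ["a", "q"]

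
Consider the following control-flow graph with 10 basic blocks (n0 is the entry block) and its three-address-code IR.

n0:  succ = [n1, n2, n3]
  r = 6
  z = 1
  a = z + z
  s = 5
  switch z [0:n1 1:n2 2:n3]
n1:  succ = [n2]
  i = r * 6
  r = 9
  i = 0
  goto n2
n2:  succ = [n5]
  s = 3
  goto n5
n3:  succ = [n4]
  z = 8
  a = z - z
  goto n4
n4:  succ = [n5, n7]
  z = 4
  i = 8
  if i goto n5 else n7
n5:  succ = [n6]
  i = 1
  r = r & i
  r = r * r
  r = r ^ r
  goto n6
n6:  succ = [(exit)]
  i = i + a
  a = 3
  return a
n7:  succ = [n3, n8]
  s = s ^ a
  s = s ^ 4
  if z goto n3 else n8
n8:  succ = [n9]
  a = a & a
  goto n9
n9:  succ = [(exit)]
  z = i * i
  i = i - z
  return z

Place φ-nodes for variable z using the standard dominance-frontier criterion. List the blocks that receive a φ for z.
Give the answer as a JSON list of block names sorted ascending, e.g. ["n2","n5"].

idom tree: n1←n0 n2←n0 n3←n0 n4←n3 n5←n0 n6←n5 n7←n4 n8←n7 n9←n8
Dom∩ at merges:
  n2: preds {n0,n1}: {n0} ∩ {n0,n1} = {n0}; idom=n0
  n3: preds {n0,n7}: {n0} ∩ {n0,n3,n4,n7} = {n0}; idom=n0
  n5: preds {n2,n4}: {n0,n2} ∩ {n0,n3,n4} = {n0}; idom=n0

DF walk-up:
  n2←n0: walk · to n0
  n2←n1: walk n1 to n0
  n3←n0: walk · to n0
  n3←n7: walk n7→n4→n3 to n0
  n5←n2: walk n2 to n0
  n5←n4: walk n4→n3 to n0
  DF(n0)=∅
  DF(n1)={n2}
  DF(n2)={n5}
  DF(n3)={n3,n5}
  DF(n4)={n3,n5}
  DF(n5)=∅
  DF(n6)=∅
  DF(n7)={n3}
  DF(n8)=∅
  DF(n9)=∅

φ for z: defs {n0,n3,n4,n9}
  DF⁺ = {n3,n5}

Answer: ["n3", "n5"]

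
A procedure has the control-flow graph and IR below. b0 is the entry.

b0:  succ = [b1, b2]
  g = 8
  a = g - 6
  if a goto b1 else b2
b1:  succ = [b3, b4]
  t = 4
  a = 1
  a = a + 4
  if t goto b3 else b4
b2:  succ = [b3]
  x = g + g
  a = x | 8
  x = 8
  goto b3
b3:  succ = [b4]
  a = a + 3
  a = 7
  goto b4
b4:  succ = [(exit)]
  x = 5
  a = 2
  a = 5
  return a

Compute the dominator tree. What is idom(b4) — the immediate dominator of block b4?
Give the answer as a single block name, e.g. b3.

idom tree: b1←b0 b2←b0 b3←b0 b4←b0
Dom at joins:
  b3: preds {b1,b2}: {b0,b1} ∩ {b0,b2} = {b0}; idom=b0
  b4: preds {b1,b3}: {b0,b1} ∩ {b0,b3} = {b0}; idom=b0

idom(b4) = b0

Answer: b0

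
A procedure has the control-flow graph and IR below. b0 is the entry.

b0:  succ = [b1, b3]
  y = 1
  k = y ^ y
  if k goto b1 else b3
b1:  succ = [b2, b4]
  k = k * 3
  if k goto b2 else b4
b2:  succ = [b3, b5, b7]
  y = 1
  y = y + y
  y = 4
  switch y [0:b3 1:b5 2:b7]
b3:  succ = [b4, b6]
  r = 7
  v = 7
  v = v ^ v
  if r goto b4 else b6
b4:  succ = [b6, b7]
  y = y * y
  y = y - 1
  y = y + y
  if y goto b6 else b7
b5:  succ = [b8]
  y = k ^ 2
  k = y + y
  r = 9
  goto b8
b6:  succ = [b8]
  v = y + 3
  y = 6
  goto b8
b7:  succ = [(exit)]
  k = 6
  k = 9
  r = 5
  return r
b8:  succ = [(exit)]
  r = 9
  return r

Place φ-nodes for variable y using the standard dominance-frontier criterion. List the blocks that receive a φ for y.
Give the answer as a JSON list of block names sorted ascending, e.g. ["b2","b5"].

Answer: ["b3", "b4", "b6", "b7", "b8"]

Working:
idom tree: b1←b0 b2←b1 b3←b0 b4←b0 b5←b2 b6←b0 b7←b0 b8←b0
Dom∩ at merges:
  b3: preds {b0,b2}: {b0} ∩ {b0,b1,b2} = {b0}; idom=b0
  b4: preds {b1,b3}: {b0,b1} ∩ {b0,b3} = {b0}; idom=b0
  b6: preds {b3,b4}: {b0,b3} ∩ {b0,b4} = {b0}; idom=b0
  b7: preds {b2,b4}: {b0,b1,b2} ∩ {b0,b4} = {b0}; idom=b0
  b8: preds {b5,b6}: {b0,b1,b2,b5} ∩ {b0,b6} = {b0}; idom=b0

DF derivation:
  b3←b0: walk · to b0
  b3←b2: walk b2→b1 to b0
  b4←b1: walk b1 to b0
  b4←b3: walk b3 to b0
  b6←b3: walk b3 to b0
  b6←b4: walk b4 to b0
  b7←b2: walk b2→b1 to b0
  b7←b4: walk b4 to b0
  b8←b5: walk b5→b2→b1 to b0
  b8←b6: walk b6 to b0
  b0 → ∅
  b1 → {b3,b4,b7,b8}
  b2 → {b3,b7,b8}
  b3 → {b4,b6}
  b4 → {b6,b7}
  b5 → {b8}
  b6 → {b8}
  b7 → ∅
  b8 → ∅

φ for y: defs {b0,b2,b4,b5,b6}
  DF⁺ = {b3,b4,b6,b7,b8}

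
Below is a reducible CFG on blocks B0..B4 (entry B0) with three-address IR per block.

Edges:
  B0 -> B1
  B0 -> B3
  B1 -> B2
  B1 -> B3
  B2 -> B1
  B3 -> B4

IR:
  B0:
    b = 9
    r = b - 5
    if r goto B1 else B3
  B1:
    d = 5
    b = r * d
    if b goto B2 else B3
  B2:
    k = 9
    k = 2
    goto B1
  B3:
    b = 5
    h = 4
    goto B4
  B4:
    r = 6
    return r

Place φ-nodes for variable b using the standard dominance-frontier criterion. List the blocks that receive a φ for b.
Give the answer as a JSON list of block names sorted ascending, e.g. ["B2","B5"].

idom tree: B1←B0 B2←B1 B3←B0 B4←B3
Join-block Dom:
  B1: preds {B0,B2}: {B0} ∩ {B0,B1,B2} = {B0}; idom=B0
  B3: preds {B0,B1}: {B0} ∩ {B0,B1} = {B0}; idom=B0

DF derivation:
  join B1 pred B0: · stop@B0
  join B1 pred B2: B2→B1 stop@B0
  join B3 pred B0: · stop@B0
  join B3 pred B1: B1 stop@B0
  DF(B0)=∅
  DF(B1)={B1,B3}
  DF(B2)={B1}
  DF(B3)=∅
  DF(B4)=∅

φ for b: defs {B0,B1,B3}
  DF⁺ = {B1,B3}

Answer: ["B1", "B3"]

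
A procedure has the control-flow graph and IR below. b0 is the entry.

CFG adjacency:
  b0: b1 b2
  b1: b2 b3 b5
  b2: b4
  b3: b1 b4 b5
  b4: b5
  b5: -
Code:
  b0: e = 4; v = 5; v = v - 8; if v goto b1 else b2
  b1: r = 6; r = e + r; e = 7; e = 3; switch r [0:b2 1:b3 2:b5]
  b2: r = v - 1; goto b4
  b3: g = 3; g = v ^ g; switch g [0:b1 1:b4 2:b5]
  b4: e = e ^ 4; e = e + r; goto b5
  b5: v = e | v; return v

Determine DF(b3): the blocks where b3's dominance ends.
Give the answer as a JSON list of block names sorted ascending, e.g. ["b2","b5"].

Answer: ["b1", "b4", "b5"]

Working:
idom tree: b1←b0 b2←b0 b3←b1 b4←b0 b5←b0
Join-block Dom:
  b1: preds {b0,b3}: {b0} ∩ {b0,b1,b3} = {b0}; idom=b0
  b2: preds {b0,b1}: {b0} ∩ {b0,b1} = {b0}; idom=b0
  b4: preds {b2,b3}: {b0,b2} ∩ {b0,b1,b3} = {b0}; idom=b0
  b5: preds {b1,b3,b4}: {b0,b1} ∩ {b0,b1,b3} ∩ {b0,b4} = {b0}; idom=b0

DF derivation:
  join b1 pred b0: · stop@b0
  join b1 pred b3: b3→b1 stop@b0
  join b2 pred b0: · stop@b0
  join b2 pred b1: b1 stop@b0
  join b4 pred b2: b2 stop@b0
  join b4 pred b3: b3→b1 stop@b0
  join b5 pred b1: b1 stop@b0
  join b5 pred b3: b3→b1 stop@b0
  join b5 pred b4: b4 stop@b0
  DF(b0)=∅
  DF(b1)={b1,b2,b4,b5}
  DF(b2)={b4}
  DF(b3)={b1,b4,b5}
  DF(b4)={b5}
  DF(b5)=∅

DF(b3) = ["b1", "b4", "b5"]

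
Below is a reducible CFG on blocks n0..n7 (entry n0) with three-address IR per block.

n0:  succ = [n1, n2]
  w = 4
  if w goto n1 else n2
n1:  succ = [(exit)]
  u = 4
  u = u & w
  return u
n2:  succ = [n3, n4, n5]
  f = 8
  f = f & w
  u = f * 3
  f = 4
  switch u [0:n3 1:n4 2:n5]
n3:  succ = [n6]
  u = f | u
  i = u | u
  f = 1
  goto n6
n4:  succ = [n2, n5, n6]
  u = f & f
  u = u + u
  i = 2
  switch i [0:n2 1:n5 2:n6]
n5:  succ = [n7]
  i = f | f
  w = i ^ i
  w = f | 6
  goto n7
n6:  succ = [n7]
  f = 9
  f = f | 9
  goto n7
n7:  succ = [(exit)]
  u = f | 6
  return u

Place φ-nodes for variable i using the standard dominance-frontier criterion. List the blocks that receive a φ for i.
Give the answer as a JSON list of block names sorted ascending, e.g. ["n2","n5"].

Answer: ["n2", "n5", "n6", "n7"]

Analysis:
idom tree: n1←n0 n2←n0 n3←n2 n4←n2 n5←n2 n6←n2 n7←n2
Dom at joins:
  n2: preds {n0,n4}: {n0} ∩ {n0,n2,n4} = {n0}; idom=n0
  n5: preds {n2,n4}: {n0,n2} ∩ {n0,n2,n4} = {n0,n2}; idom=n2
  n6: preds {n3,n4}: {n0,n2,n3} ∩ {n0,n2,n4} = {n0,n2}; idom=n2
  n7: preds {n5,n6}: {n0,n2,n5} ∩ {n0,n2,n6} = {n0,n2}; idom=n2

DF derivation:
  n2←n0: walk · to n0
  n2←n4: walk n4→n2 to n0
  n5←n2: walk · to n2
  n5←n4: walk n4 to n2
  n6←n3: walk n3 to n2
  n6←n4: walk n4 to n2
  n7←n5: walk n5 to n2
  n7←n6: walk n6 to n2
  n0: DF=∅
  n1: DF=∅
  n2: DF={n2}
  n3: DF={n6}
  n4: DF={n2,n5,n6}
  n5: DF={n7}
  n6: DF={n7}
  n7: DF=∅

φ for i: defs {n3,n4,n5}
  DF⁺ = {n2,n5,n6,n7}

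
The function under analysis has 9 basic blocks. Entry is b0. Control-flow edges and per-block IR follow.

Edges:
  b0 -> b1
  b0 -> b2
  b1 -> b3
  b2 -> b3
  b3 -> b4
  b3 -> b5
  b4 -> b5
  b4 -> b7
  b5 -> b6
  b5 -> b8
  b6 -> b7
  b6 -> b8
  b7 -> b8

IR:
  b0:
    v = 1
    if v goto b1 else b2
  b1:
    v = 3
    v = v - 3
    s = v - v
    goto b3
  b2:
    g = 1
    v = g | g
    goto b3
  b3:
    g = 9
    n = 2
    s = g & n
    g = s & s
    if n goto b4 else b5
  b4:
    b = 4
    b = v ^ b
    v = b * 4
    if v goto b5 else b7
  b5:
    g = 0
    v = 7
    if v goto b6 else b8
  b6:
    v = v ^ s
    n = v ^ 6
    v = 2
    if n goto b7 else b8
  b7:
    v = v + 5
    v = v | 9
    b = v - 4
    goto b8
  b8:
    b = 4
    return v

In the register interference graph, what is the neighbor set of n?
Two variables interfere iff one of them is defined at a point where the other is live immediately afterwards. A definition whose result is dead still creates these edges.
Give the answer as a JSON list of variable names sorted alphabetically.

Answer: ["g", "s", "v"]

Working:
Block summaries:
  b0: def={v} ue=∅
  b1: def={s,v} ue=∅
  b2: def={g,v} ue=∅
  b3: def={g,n,s} ue=∅
  b4: def={b,v} ue={v}
  b5: def={g,v} ue=∅
  b6: def={n,v} ue={s,v}
  b7: def={b,v} ue={v}
  b8: def={b} ue={v}

Live sets:
  live b0: ∅→∅
  live b1: ∅→{v}
  live b2: ∅→{v}
  live b3: {v}→{s,v}
  live b4: {s,v}→{s,v}
  live b5: {s}→{s,v}
  live b6: {s,v}→{v}
  live b7: {v}→{v}
  live b8: {v}→∅

Interfere edges:
  b: {s,v}
  g: {n,s,v}
  n: {g,s,v}
  s: {b,g,n,v}
  v: {b,g,n,s}

N(n) = ["g", "s", "v"]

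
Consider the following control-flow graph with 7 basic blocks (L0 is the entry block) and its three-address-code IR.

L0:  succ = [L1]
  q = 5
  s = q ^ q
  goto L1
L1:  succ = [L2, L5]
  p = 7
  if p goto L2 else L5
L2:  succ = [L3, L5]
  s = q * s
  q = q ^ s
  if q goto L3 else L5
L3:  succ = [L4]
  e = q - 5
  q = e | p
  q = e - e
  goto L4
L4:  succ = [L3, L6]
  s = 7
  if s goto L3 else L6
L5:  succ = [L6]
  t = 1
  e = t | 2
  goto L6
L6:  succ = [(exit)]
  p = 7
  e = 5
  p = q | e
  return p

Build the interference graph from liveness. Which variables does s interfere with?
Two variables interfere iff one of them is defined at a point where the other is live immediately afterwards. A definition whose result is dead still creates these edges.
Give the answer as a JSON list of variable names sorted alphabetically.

Answer: ["p", "q"]

Derivation:
Block summaries:
  L0 def {q,s} use ∅
  L1 def {p} use ∅
  L2 def {q,s} use {q,s}
  L3 def {e,q} use {p,q}
  L4 def {s} use ∅
  L5 def {e,t} use ∅
  L6 def {e,p} use {q}

Backward fixpoint:
  live L0: ∅→{q,s}
  live L1: {q,s}→{p,q,s}
  live L2: {p,q,s}→{p,q}
  live L3: {p,q}→{p,q}
  live L4: {p,q}→{p,q}
  live L5: {q}→{q}
  live L6: {q}→∅

Interfere edges:
  e↔{p,q}
  p↔{e,q,s}
  q↔{e,p,s,t}
  s↔{p,q}
  t↔{q}

N(s) = ["p", "q"]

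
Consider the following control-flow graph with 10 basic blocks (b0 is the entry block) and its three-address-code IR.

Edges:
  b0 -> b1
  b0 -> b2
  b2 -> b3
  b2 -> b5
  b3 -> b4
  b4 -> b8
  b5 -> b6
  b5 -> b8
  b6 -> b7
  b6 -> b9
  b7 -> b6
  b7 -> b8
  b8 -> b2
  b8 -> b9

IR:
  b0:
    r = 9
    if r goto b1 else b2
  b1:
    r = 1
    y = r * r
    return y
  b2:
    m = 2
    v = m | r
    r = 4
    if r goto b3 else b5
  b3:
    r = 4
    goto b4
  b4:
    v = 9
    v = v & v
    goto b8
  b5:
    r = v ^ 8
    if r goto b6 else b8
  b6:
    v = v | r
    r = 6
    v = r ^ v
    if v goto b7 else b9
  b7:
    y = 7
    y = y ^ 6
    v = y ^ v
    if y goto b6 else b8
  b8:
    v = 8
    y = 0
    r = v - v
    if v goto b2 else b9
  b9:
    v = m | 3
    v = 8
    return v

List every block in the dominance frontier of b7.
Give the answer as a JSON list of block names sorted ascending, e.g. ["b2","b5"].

Answer: ["b6", "b8"]

Analysis:
idom tree: b1←b0 b2←b0 b3←b2 b4←b3 b5←b2 b6←b5 b7←b6 b8←b2 b9←b2
Dom at joins:
  b2: preds {b0,b8}: {b0} ∩ {b0,b2,b8} = {b0}; idom=b0
  b6: preds {b5,b7}: {b0,b2,b5} ∩ {b0,b2,b5,b6,b7} = {b0,b2,b5}; idom=b5
  b8: preds {b4,b5,b7}: {b0,b2,b3,b4} ∩ {b0,b2,b5} ∩ {b0,b2,b5,b6,b7} = {b0,b2}; idom=b2
  b9: preds {b6,b8}: {b0,b2,b5,b6} ∩ {b0,b2,b8} = {b0,b2}; idom=b2

Frontier:
  join b2 pred b0: · stop@b0
  join b2 pred b8: b8→b2 stop@b0
  join b6 pred b5: · stop@b5
  join b6 pred b7: b7→b6 stop@b5
  join b8 pred b4: b4→b3 stop@b2
  join b8 pred b5: b5 stop@b2
  join b8 pred b7: b7→b6→b5 stop@b2
  join b9 pred b6: b6→b5 stop@b2
  join b9 pred b8: b8 stop@b2
  b0: DF=∅
  b1: DF=∅
  b2: DF={b2}
  b3: DF={b8}
  b4: DF={b8}
  b5: DF={b8,b9}
  b6: DF={b6,b8,b9}
  b7: DF={b6,b8}
  b8: DF={b2,b9}
  b9: DF=∅

DF(b7) = ["b6", "b8"]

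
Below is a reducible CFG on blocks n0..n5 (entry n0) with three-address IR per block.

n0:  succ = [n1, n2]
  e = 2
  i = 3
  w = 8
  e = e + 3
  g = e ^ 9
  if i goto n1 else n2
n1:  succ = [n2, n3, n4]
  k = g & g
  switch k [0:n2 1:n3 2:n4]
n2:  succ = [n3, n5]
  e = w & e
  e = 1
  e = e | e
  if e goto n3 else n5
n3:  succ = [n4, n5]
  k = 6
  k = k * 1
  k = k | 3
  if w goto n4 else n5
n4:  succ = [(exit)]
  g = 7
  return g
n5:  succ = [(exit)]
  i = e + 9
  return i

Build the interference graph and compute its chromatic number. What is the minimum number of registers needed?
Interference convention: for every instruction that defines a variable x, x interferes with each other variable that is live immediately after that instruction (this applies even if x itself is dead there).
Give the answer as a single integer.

Per-block:
  n0: def={e,g,i,w} ue=∅
  n1: def={k} ue={g}
  n2: def={e} ue={e,w}
  n3: def={k} ue={w}
  n4: def={g} ue=∅
  n5: def={i} ue={e}

Backward fixpoint:
  n0 li=∅ lo={e,g,w}
  n1 li={e,g,w} lo={e,w}
  n2 li={e,w} lo={e,w}
  n3 li={e,w} lo={e}
  n4 li=∅ lo=∅
  n5 li={e} lo=∅

Interference:
  e: {g,i,k,w}
  g: {e,i,w}
  i: {e,g,w}
  k: {e,w}
  w: {e,g,i,k}

Colouring:
  clique {e,g,i,w} ⇒ need ≥ 4
  assign e→R0 g→R2 i→R3 k→R2 w→R1 — no edge inside a register ⇒ χ ≤ 4
  χ = 4

Answer: 4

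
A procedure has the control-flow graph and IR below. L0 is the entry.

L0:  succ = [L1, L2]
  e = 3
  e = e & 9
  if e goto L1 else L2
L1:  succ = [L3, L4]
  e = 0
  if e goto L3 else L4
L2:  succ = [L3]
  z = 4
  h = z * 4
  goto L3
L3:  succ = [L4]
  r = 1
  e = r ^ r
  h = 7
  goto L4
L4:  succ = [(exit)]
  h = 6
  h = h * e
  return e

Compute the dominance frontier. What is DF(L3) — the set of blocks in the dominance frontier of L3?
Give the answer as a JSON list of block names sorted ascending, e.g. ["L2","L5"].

Answer: ["L4"]

Analysis:
idom tree: L1←L0 L2←L0 L3←L0 L4←L0
Dom at joins:
  L3: preds {L1,L2}: {L0,L1} ∩ {L0,L2} = {L0}; idom=L0
  L4: preds {L1,L3}: {L0,L1} ∩ {L0,L3} = {L0}; idom=L0

Frontier:
  L3←L1: walk L1 to L0
  L3←L2: walk L2 to L0
  L4←L1: walk L1 to L0
  L4←L3: walk L3 to L0
  L0: DF=∅
  L1: DF={L3,L4}
  L2: DF={L3}
  L3: DF={L4}
  L4: DF=∅

DF(L3) = ["L4"]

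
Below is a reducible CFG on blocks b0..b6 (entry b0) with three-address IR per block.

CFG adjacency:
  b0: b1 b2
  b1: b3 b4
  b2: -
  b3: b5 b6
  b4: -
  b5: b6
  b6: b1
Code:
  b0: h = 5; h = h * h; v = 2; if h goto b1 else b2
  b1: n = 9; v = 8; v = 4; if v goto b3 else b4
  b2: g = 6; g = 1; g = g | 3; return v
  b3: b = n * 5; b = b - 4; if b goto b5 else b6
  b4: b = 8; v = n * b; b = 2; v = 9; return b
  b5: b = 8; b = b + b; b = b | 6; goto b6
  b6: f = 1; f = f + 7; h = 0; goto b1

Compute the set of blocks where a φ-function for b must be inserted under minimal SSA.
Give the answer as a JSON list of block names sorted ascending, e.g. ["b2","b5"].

idom tree: b1←b0 b2←b0 b3←b1 b4←b1 b5←b3 b6←b3
Dom∩ at merges:
  b1: preds {b0,b6}: {b0} ∩ {b0,b1,b3,b6} = {b0}; idom=b0
  b6: preds {b3,b5}: {b0,b1,b3} ∩ {b0,b1,b3,b5} = {b0,b1,b3}; idom=b3

DF walk-up:
  b1←b0: walk · to b0
  b1←b6: walk b6→b3→b1 to b0
  b6←b3: walk · to b3
  b6←b5: walk b5 to b3
  DF(b0)=∅
  DF(b1)={b1}
  DF(b2)=∅
  DF(b3)={b1}
  DF(b4)=∅
  DF(b5)={b6}
  DF(b6)={b1}

φ for b: defs {b3,b4,b5}
  DF⁺ = {b1,b6}

Answer: ["b1", "b6"]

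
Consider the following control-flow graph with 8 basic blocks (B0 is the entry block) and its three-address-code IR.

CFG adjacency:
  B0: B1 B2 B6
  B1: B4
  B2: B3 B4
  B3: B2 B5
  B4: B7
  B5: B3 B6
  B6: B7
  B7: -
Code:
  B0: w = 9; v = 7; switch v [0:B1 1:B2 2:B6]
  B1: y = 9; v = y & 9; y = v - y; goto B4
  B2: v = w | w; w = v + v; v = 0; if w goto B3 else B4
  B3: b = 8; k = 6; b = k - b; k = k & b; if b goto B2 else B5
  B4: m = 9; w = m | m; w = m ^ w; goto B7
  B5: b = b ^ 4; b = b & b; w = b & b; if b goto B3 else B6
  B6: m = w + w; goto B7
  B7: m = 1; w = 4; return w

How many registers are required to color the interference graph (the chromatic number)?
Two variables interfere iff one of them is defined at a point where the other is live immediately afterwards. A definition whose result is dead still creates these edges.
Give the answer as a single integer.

Answer: 3

Working:
Block summaries:
  B0: def={v,w} ue=∅
  B1: def={v,y} ue=∅
  B2: def={v,w} ue={w}
  B3: def={b,k} ue=∅
  B4: def={m,w} ue=∅
  B5: def={b,w} ue={b}
  B6: def={m} ue={w}
  B7: def={m,w} ue=∅

Backward fixpoint:
  live B0: ∅→{w}
  live B1: ∅→∅
  live B2: {w}→{w}
  live B3: {w}→{b,w}
  live B4: ∅→∅
  live B5: {b}→{w}
  live B6: {w}→∅
  live B7: ∅→∅

Conflict graph:
  b: {k,w}
  k: {b,w}
  m: {w}
  v: {w,y}
  w: {b,k,m,v}
  y: {v}

Chromatic number:
  lower bound: {b,k,w} mutually conflict ⇒ χ ≥ 3
  assign b→r1 k→r2 m→r1 v→r1 w→r0 y→r0 — no edge inside a register ⇒ χ ≤ 3
  χ = 3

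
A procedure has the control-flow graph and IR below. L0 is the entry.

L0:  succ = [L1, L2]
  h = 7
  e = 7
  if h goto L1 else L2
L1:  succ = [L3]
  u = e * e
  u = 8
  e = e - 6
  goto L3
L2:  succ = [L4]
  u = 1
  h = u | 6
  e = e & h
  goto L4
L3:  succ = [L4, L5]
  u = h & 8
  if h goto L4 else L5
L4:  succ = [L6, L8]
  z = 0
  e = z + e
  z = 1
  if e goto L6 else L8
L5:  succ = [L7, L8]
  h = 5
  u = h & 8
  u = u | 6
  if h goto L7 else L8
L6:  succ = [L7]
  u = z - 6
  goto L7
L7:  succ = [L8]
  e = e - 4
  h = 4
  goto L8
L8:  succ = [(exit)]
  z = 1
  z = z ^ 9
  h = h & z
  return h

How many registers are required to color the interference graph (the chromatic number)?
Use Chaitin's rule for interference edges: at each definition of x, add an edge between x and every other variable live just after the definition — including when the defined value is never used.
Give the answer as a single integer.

Answer: 3

Analysis:
def/use:
  L0 def {e,h} use ∅
  L1 def {e,u} use {e}
  L2 def {e,h,u} use {e}
  L3 def {u} use {h}
  L4 def {e,z} use {e}
  L5 def {h,u} use ∅
  L6 def {u} use {z}
  L7 def {e,h} use {e}
  L8 def {h,z} use {h}

Backward fixpoint:
  L0: in=∅ out={e,h}
  L1: in={e,h} out={e,h}
  L2: in={e} out={e,h}
  L3: in={e,h} out={e,h}
  L4: in={e,h} out={e,h,z}
  L5: in={e} out={e,h}
  L6: in={e,z} out={e}
  L7: in={e} out={h}
  L8: in={h} out=∅

Interfere edges:
  e — {h,u,z}
  h — {e,u,z}
  u — {e,h}
  z — {e,h}

Chromatic number:
  clique {e,h,u} ⇒ need ≥ 3
  assign e→c0 h→c1 u→c2 z→c2 — no edge inside a register ⇒ χ ≤ 3
  χ = 3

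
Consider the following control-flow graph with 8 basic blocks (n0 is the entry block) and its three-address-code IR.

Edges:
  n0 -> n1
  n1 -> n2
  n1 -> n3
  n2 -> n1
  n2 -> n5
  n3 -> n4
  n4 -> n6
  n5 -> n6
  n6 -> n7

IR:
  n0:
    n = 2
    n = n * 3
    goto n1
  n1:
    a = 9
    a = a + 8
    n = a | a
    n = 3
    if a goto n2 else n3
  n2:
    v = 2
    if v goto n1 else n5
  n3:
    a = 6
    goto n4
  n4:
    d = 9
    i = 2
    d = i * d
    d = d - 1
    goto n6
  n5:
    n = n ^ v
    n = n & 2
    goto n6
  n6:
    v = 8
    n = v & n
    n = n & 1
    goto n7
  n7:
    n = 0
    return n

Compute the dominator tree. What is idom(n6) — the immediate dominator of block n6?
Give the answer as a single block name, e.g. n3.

idom tree: n1←n0 n2←n1 n3←n1 n4←n3 n5←n2 n6←n1 n7←n6
Dom at joins:
  n1: preds {n0,n2}: {n0} ∩ {n0,n1,n2} = {n0}; idom=n0
  n6: preds {n4,n5}: {n0,n1,n3,n4} ∩ {n0,n1,n2,n5} = {n0,n1}; idom=n1

idom(n6) = n1

Answer: n1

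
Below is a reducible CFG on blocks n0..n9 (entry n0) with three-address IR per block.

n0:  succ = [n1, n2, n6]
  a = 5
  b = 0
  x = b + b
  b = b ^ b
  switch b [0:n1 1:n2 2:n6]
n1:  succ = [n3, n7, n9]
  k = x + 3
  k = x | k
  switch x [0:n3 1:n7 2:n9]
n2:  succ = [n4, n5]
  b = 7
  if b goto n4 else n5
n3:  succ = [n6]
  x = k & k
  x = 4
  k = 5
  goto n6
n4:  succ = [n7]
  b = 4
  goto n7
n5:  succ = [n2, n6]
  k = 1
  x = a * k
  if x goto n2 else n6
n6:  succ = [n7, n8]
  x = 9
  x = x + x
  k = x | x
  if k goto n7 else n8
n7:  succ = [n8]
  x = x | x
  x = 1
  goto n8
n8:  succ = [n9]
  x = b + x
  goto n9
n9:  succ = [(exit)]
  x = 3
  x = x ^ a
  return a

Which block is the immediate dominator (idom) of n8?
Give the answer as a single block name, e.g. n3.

Answer: n0

Derivation:
idom tree: n1←n0 n2←n0 n3←n1 n4←n2 n5←n2 n6←n0 n7←n0 n8←n0 n9←n0
Dom at joins:
  n2: preds {n0,n5}: {n0} ∩ {n0,n2,n5} = {n0}; idom=n0
  n6: preds {n0,n3,n5}: {n0} ∩ {n0,n1,n3} ∩ {n0,n2,n5} = {n0}; idom=n0
  n7: preds {n1,n4,n6}: {n0,n1} ∩ {n0,n2,n4} ∩ {n0,n6} = {n0}; idom=n0
  n8: preds {n6,n7}: {n0,n6} ∩ {n0,n7} = {n0}; idom=n0
  n9: preds {n1,n8}: {n0,n1} ∩ {n0,n8} = {n0}; idom=n0

idom(n8) = n0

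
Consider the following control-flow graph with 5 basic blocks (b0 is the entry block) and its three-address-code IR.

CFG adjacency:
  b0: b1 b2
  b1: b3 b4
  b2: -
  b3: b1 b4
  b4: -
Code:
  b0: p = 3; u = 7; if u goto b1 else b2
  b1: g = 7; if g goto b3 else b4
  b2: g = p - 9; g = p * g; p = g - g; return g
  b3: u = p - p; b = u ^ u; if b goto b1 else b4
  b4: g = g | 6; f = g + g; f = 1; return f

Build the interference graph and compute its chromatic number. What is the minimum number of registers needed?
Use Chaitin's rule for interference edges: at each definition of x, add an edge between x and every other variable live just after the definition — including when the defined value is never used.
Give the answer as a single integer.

def/use:
  b0: {p,u} / ∅
  b1: {g} / ∅
  b2: {g,p} / {p}
  b3: {b,u} / {p}
  b4: {f,g} / {g}

Backward fixpoint:
  live b0: ∅→{p}
  live b1: {p}→{g,p}
  live b2: {p}→∅
  live b3: {g,p}→{g,p}
  live b4: {g}→∅

Interfere edges:
  b: {g,p}
  f: ∅
  g: {b,p,u}
  p: {b,g,u}
  u: {g,p}

Chromatic number:
  clique {b,g,p} ⇒ need ≥ 3
  3-colouring: r0={f,g}  r1={p}  r2={b,u}
  χ = 3

Answer: 3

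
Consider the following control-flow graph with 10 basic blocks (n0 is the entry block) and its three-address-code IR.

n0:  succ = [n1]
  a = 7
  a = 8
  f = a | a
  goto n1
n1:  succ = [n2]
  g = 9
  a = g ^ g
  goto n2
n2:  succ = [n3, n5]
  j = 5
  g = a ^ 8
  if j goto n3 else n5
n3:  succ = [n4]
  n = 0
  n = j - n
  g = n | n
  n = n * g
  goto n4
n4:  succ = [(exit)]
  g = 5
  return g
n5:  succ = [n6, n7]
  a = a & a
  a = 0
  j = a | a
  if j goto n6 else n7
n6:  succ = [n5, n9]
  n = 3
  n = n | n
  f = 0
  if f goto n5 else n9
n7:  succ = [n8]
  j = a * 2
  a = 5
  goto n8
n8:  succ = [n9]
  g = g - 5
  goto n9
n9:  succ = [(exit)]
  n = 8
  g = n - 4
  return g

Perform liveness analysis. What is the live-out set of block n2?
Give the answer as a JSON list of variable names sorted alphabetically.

Block summaries:
  n0: def={a,f} ue=∅
  n1: def={a,g} ue=∅
  n2: def={g,j} ue={a}
  n3: def={g,n} ue={j}
  n4: def={g} ue=∅
  n5: def={a,j} ue={a}
  n6: def={f,n} ue=∅
  n7: def={a,j} ue={a}
  n8: def={g} ue={g}
  n9: def={g,n} ue=∅

Liveness:
  live n0: ∅→∅
  live n1: ∅→{a}
  live n2: {a}→{a,g,j}
  live n3: {j}→∅
  live n4: ∅→∅
  live n5: {a,g}→{a,g}
  live n6: {a,g}→{a,g}
  live n7: {a,g}→{g}
  live n8: {g}→∅
  live n9: ∅→∅

live-out(n2) = ["a", "g", "j"]

Answer: ["a", "g", "j"]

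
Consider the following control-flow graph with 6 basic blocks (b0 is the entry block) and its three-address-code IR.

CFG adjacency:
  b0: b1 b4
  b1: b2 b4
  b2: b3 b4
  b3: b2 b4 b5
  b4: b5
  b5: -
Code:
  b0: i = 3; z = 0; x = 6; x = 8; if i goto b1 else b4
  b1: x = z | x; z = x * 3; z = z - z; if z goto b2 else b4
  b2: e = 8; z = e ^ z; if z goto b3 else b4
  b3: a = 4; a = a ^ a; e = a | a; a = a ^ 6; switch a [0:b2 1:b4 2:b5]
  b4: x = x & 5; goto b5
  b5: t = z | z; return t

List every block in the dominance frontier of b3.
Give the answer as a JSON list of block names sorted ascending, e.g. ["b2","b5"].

idom tree: b1←b0 b2←b1 b3←b2 b4←b0 b5←b0
Join-block Dom:
  b2: preds {b1,b3}: {b0,b1} ∩ {b0,b1,b2,b3} = {b0,b1}; idom=b1
  b4: preds {b0,b1,b2,b3}: {b0} ∩ {b0,b1} ∩ {b0,b1,b2} ∩ {b0,b1,b2,b3} = {b0}; idom=b0
  b5: preds {b3,b4}: {b0,b1,b2,b3} ∩ {b0,b4} = {b0}; idom=b0

DF derivation:
  join b2 pred b1: · stop@b1
  join b2 pred b3: b3→b2 stop@b1
  join b4 pred b0: · stop@b0
  join b4 pred b1: b1 stop@b0
  join b4 pred b2: b2→b1 stop@b0
  join b4 pred b3: b3→b2→b1 stop@b0
  join b5 pred b3: b3→b2→b1 stop@b0
  join b5 pred b4: b4 stop@b0
  b0 → ∅
  b1 → {b4,b5}
  b2 → {b2,b4,b5}
  b3 → {b2,b4,b5}
  b4 → {b5}
  b5 → ∅

DF(b3) = ["b2", "b4", "b5"]

Answer: ["b2", "b4", "b5"]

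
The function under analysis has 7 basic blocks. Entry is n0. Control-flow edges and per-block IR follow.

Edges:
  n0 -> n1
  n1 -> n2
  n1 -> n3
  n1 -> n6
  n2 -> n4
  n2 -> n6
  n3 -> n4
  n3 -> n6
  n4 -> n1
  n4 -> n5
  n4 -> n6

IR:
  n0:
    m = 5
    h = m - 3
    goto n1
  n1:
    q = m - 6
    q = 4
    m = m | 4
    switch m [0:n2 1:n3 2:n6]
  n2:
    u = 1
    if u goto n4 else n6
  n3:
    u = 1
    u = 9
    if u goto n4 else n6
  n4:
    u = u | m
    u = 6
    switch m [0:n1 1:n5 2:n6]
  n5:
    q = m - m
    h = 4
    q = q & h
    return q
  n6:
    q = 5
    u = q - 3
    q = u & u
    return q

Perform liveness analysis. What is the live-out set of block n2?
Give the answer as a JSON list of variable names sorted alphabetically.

def/use:
  n0: def={h,m} ue=∅
  n1: def={m,q} ue={m}
  n2: def={u} ue=∅
  n3: def={u} ue=∅
  n4: def={u} ue={m,u}
  n5: def={h,q} ue={m}
  n6: def={q,u} ue=∅

Live sets:
  n0: in=∅ out={m}
  n1: in={m} out={m}
  n2: in={m} out={m,u}
  n3: in={m} out={m,u}
  n4: in={m,u} out={m}
  n5: in={m} out=∅
  n6: in=∅ out=∅

live-out(n2) = ["m", "u"]

Answer: ["m", "u"]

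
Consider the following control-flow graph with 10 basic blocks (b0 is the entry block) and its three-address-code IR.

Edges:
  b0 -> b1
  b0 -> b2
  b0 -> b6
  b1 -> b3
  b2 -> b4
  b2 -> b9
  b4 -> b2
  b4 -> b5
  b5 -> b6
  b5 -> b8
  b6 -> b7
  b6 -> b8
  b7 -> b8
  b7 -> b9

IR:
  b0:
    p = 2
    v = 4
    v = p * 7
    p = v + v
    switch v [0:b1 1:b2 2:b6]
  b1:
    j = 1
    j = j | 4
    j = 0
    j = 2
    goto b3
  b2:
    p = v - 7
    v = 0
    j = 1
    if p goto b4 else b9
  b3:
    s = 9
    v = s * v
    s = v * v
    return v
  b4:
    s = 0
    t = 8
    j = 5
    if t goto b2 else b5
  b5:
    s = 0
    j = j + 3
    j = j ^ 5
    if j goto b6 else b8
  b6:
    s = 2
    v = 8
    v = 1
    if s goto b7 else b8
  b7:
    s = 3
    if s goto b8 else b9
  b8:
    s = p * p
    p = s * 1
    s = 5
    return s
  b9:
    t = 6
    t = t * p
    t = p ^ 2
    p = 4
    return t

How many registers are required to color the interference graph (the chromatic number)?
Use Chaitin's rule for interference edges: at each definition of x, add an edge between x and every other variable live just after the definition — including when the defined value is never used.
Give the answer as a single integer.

Per-block:
  b0: def={p,v} ue=∅
  b1: def={j} ue=∅
  b2: def={j,p,v} ue={v}
  b3: def={s,v} ue={v}
  b4: def={j,s,t} ue=∅
  b5: def={j,s} ue={j}
  b6: def={s,v} ue=∅
  b7: def={s} ue=∅
  b8: def={p,s} ue={p}
  b9: def={p,t} ue={p}

Live sets:
  b0 li=∅ lo={p,v}
  b1 li={v} lo={v}
  b2 li={v} lo={p,v}
  b3 li={v} lo=∅
  b4 li={p,v} lo={j,p,v}
  b5 li={j,p} lo={p}
  b6 li={p} lo={p}
  b7 li={p} lo={p}
  b8 li={p} lo=∅
  b9 li={p} lo=∅

Interfere edges:
  j↔{p,s,t,v}
  p↔{j,s,t,v}
  s↔{j,p,v}
  t↔{j,p,v}
  v↔{j,p,s,t}

Registers:
  lower bound: {j,p,s,v} mutually conflict ⇒ χ ≥ 4
  4-colouring: r0={j}  r1={p}  r2={v}  r3={s,t}
  χ = 4

Answer: 4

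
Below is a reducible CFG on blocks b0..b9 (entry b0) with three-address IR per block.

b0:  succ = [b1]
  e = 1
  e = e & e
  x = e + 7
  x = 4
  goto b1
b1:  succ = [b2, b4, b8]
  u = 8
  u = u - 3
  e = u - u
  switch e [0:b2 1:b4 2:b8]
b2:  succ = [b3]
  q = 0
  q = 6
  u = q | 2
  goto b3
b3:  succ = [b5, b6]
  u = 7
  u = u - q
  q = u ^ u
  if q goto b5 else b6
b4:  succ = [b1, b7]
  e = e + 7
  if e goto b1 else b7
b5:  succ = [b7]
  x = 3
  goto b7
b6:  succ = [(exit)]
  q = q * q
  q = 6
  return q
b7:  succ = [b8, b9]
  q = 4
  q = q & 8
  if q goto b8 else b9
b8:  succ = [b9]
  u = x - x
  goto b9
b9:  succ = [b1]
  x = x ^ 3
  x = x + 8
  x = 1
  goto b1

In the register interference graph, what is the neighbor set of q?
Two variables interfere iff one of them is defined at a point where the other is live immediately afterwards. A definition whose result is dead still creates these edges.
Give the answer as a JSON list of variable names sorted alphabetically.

Per-block:
  b0: {e,x} / ∅
  b1: {e,u} / ∅
  b2: {q,u} / ∅
  b3: {q,u} / {q}
  b4: {e} / {e}
  b5: {x} / ∅
  b6: {q} / {q}
  b7: {q} / ∅
  b8: {u} / {x}
  b9: {x} / {x}

Liveness:
  live b0: ∅→{x}
  live b1: {x}→{e,x}
  live b2: ∅→{q}
  live b3: {q}→{q}
  live b4: {e,x}→{x}
  live b5: ∅→{x}
  live b6: {q}→∅
  live b7: {x}→{x}
  live b8: {x}→{x}
  live b9: {x}→{x}

Interference:
  e — {x}
  q — {u,x}
  u — {q,x}
  x — {e,q,u}

N(q) = ["u", "x"]

Answer: ["u", "x"]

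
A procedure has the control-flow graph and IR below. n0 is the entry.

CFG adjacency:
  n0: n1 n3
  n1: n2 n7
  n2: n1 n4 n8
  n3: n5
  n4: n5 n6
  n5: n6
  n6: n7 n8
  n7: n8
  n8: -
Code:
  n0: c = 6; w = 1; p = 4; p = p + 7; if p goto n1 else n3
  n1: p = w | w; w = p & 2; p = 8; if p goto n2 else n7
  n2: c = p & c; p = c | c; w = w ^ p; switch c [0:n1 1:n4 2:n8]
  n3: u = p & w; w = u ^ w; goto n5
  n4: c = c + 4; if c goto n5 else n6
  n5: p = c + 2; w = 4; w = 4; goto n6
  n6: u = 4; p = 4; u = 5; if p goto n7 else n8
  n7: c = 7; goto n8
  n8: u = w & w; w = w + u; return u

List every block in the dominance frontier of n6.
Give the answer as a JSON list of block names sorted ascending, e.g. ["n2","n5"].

idom tree: n1←n0 n2←n1 n3←n0 n4←n2 n5←n0 n6←n0 n7←n0 n8←n0
Join-block Dom:
  n1: preds {n0,n2}: {n0} ∩ {n0,n1,n2} = {n0}; idom=n0
  n5: preds {n3,n4}: {n0,n3} ∩ {n0,n1,n2,n4} = {n0}; idom=n0
  n6: preds {n4,n5}: {n0,n1,n2,n4} ∩ {n0,n5} = {n0}; idom=n0
  n7: preds {n1,n6}: {n0,n1} ∩ {n0,n6} = {n0}; idom=n0
  n8: preds {n2,n6,n7}: {n0,n1,n2} ∩ {n0,n6} ∩ {n0,n7} = {n0}; idom=n0

DF derivation:
  join n1 pred n0: · stop@n0
  join n1 pred n2: n2→n1 stop@n0
  join n5 pred n3: n3 stop@n0
  join n5 pred n4: n4→n2→n1 stop@n0
  join n6 pred n4: n4→n2→n1 stop@n0
  join n6 pred n5: n5 stop@n0
  join n7 pred n1: n1 stop@n0
  join n7 pred n6: n6 stop@n0
  join n8 pred n2: n2→n1 stop@n0
  join n8 pred n6: n6 stop@n0
  join n8 pred n7: n7 stop@n0
  n0 → ∅
  n1 → {n1,n5,n6,n7,n8}
  n2 → {n1,n5,n6,n8}
  n3 → {n5}
  n4 → {n5,n6}
  n5 → {n6}
  n6 → {n7,n8}
  n7 → {n8}
  n8 → ∅

DF(n6) = ["n7", "n8"]

Answer: ["n7", "n8"]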